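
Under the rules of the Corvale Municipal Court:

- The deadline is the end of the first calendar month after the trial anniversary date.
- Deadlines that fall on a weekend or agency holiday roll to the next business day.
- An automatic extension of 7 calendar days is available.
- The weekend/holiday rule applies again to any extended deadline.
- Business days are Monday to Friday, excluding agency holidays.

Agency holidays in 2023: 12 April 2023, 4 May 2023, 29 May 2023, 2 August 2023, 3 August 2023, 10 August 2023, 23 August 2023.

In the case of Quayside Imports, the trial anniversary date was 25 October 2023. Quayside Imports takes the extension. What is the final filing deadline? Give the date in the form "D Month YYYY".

7 December 2023

The first month after 25 October 2023 is November 2023, whose last day is 30 November 2023.
30 November 2023 falls on a Thursday, which is a business day, so no adjustment is needed.
Applying the 7-calendar-day extension: 30 November 2023 + 7 days = 7 December 2023.
7 December 2023 falls on a Thursday, which is a business day, so no adjustment is needed.
Final deadline: 7 December 2023.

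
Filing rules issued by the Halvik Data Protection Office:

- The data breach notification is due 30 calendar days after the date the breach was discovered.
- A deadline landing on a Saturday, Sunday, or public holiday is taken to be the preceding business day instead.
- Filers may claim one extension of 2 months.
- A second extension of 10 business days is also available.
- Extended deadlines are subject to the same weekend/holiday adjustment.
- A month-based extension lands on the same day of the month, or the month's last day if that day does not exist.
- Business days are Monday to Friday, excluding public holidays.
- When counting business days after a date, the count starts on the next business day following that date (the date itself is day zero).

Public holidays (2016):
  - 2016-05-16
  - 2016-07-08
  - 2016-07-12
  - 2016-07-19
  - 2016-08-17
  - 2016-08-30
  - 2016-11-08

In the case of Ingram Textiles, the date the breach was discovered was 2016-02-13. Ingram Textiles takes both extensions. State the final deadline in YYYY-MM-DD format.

Adding 30 calendar days to 2016-02-13 gives 2016-03-14.
2016-03-14 falls on a Monday, which is a business day, so no adjustment is needed.
Add 2 months to 2016-03-14: 2016-05-14.
2016-05-14 is a Saturday; the preceding business day is 2016-05-13 (Friday).
Counting 10 further business days from 2016-05-13 reaches 2016-05-30.
2016-05-30 is a Monday and not a listed holiday, so it stands.
So the filing is due 2016-05-30.

2016-05-30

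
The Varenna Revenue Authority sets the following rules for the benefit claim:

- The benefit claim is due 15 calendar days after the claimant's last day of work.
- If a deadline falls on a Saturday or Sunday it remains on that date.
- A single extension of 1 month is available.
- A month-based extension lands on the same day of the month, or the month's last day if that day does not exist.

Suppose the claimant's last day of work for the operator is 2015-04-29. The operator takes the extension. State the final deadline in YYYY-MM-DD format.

2015-06-14

15 calendar days after 2015-04-29 is 2015-05-14.
2015-05-14 falls on a Thursday. The rules make no weekend/holiday allowance, so it remains 2015-05-14.
Add 1 month to 2015-05-14: 2015-06-14.
No adjustment is made for weekends or holidays, so 2015-06-14 stands.
Deadline: 2015-06-14.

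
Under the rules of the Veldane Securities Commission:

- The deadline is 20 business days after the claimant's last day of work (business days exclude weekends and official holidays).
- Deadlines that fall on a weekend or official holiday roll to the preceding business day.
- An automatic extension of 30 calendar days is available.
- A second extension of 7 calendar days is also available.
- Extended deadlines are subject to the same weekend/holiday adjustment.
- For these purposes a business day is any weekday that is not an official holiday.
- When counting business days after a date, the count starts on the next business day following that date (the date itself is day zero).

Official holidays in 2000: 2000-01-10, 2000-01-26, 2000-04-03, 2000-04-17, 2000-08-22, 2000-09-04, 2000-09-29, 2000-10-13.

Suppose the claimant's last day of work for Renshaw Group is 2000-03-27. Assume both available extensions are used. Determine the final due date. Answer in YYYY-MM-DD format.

20 business days after 2000-03-27, excluding weekends and holidays, is 2000-04-26.
Since 2000-04-26 is a Wednesday and not a holiday, the date is unchanged.
Applying the 30-calendar-day extension: 2000-04-26 + 30 days = 2000-05-26.
Since 2000-05-26 is a Friday and not a holiday, the date is unchanged.
Applying the 7-calendar-day extension: 2000-05-26 + 7 days = 2000-06-02.
2000-06-02 falls on a Friday, which is a business day, so no adjustment is needed.
The final due date is 2000-06-02.

2000-06-02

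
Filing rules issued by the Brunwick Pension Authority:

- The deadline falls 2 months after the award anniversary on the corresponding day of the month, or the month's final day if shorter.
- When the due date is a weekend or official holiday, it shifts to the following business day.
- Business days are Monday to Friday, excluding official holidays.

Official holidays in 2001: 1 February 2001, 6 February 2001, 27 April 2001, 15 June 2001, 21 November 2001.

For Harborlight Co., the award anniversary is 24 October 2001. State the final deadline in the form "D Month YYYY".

2 months from 24 October 2001 is 24 December 2001.
24 December 2001 falls on a Monday, which is a business day, so no adjustment is needed.
So the filing is due 24 December 2001.

24 December 2001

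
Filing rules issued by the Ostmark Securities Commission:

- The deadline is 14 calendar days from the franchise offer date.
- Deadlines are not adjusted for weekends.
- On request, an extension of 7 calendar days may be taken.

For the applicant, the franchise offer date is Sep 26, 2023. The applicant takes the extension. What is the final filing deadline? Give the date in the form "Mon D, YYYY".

Adding 14 calendar days to Sep 26, 2023 gives Oct 10, 2023.
Oct 10, 2023 falls on a Tuesday. The rules make no weekend/holiday allowance, so it remains Oct 10, 2023.
Add the 7 calendar-day extension to Oct 10, 2023: Oct 17, 2023.
Oct 17, 2023 falls on a Tuesday. The rules make no weekend/holiday allowance, so it remains Oct 17, 2023.
Deadline: Oct 17, 2023.

Oct 17, 2023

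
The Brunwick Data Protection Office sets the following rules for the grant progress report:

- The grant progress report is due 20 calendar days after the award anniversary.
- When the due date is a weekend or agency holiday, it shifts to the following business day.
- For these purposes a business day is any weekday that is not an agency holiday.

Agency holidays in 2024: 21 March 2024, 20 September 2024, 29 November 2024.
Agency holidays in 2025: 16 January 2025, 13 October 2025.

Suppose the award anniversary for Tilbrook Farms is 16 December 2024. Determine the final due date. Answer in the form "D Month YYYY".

6 January 2025

From 16 December 2024, 20 calendar days later is 5 January 2025.
5 January 2025 falls on a Sunday. Rolling to the next business day gives 6 January 2025, a Monday.
Final deadline: 6 January 2025.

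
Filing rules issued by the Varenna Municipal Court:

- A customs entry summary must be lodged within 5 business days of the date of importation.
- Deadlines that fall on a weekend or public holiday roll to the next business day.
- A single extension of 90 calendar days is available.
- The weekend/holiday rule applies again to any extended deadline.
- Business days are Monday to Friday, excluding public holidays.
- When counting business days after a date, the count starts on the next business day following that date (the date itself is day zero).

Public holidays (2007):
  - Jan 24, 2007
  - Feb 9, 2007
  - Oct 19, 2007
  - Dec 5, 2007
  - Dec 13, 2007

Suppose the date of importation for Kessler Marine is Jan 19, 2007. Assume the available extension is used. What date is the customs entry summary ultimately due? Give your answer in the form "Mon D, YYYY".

5 business days after Jan 19, 2007, excluding weekends and holidays, is Jan 29, 2007.
Jan 29, 2007 is a Monday and not a listed holiday, so it stands.
With the 90-day extension, Jan 29, 2007 becomes Apr 29, 2007.
Apr 29, 2007 is a Sunday; the next business day is Apr 30, 2007 (Monday).
So the filing is due Apr 30, 2007.

Apr 30, 2007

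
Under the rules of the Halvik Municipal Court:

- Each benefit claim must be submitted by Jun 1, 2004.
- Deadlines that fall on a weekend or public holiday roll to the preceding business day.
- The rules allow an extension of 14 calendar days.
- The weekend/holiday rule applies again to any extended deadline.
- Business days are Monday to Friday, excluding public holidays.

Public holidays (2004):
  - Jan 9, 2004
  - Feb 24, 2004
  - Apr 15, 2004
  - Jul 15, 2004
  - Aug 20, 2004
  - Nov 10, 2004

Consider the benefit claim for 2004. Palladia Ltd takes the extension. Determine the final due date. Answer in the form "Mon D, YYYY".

Jun 15, 2004

The stated deadline is Jun 1, 2004.
Jun 1, 2004 falls on a Tuesday, which is a business day, so no adjustment is needed.
With the 14-day extension, Jun 1, 2004 becomes Jun 15, 2004.
Jun 15, 2004 is a Tuesday and not a listed holiday, so it stands.
So the filing is due Jun 15, 2004.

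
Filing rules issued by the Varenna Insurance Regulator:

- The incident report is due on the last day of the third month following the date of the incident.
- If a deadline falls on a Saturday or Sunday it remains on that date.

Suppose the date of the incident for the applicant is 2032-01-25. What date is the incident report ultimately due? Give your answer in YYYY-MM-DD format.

2032-04-30

3 months after 2032-01-25 falls in April 2032; the last day of that month is 2032-04-30.
2032-04-30 is a Friday; no weekend or holiday adjustment applies.
The final due date is 2032-04-30.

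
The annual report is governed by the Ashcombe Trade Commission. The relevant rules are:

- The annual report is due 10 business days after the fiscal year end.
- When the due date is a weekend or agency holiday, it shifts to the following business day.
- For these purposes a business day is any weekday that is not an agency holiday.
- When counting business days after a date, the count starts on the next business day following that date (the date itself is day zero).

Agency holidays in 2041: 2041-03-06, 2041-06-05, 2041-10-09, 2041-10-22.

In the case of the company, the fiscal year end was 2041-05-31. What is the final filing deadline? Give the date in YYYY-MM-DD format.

Starting the day after 2041-05-31 and counting 10 business days lands on 2041-06-17.
Since 2041-06-17 is a Monday and not a holiday, the date is unchanged.
The final due date is 2041-06-17.

2041-06-17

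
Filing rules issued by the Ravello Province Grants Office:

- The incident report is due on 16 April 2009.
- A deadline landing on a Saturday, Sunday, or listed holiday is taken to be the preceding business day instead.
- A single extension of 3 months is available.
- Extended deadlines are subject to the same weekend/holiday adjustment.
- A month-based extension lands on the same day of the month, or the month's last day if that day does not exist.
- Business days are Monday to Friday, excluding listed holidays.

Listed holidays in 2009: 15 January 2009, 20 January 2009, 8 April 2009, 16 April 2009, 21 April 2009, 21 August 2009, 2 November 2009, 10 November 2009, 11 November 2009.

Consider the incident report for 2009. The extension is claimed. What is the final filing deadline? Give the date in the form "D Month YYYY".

15 July 2009

The stated deadline is 16 April 2009.
Because 16 April 2009 is a listed holiday, the deadline becomes 15 April 2009 (Wednesday).
The 3 months extension carries 15 April 2009 to 15 July 2009.
15 July 2009 falls on a Wednesday, which is a business day, so no adjustment is needed.
Final deadline: 15 July 2009.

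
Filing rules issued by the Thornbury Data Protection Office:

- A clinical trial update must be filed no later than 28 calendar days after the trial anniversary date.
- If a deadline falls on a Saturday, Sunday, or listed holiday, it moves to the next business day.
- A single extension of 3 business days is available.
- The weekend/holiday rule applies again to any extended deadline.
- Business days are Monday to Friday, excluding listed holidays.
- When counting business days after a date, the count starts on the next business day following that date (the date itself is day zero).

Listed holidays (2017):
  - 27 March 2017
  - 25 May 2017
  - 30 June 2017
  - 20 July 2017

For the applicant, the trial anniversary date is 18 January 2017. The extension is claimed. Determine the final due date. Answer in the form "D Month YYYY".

20 February 2017

28 calendar days after 18 January 2017 is 15 February 2017.
15 February 2017 (Wednesday) is already a business day.
Counting 3 further business days from 15 February 2017 reaches 20 February 2017.
20 February 2017 is a Monday and not a listed holiday, so it stands.
Final deadline: 20 February 2017.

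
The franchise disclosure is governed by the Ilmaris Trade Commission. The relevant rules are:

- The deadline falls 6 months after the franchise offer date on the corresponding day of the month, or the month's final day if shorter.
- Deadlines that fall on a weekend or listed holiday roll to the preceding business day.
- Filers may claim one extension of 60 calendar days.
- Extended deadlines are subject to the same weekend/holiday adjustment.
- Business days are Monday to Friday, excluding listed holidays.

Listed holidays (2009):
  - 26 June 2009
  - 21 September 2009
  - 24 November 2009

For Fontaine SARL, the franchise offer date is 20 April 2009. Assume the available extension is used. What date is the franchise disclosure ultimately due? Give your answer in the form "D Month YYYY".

18 December 2009

6 months after 20 April 2009, on the same day of the month, is 20 October 2009.
20 October 2009 falls on a Tuesday, which is a business day, so no adjustment is needed.
Applying the 60-calendar-day extension: 20 October 2009 + 60 days = 19 December 2009.
19 December 2009 is a Saturday, so it moves to the preceding business day, 18 December 2009 (Friday).
The final due date is 18 December 2009.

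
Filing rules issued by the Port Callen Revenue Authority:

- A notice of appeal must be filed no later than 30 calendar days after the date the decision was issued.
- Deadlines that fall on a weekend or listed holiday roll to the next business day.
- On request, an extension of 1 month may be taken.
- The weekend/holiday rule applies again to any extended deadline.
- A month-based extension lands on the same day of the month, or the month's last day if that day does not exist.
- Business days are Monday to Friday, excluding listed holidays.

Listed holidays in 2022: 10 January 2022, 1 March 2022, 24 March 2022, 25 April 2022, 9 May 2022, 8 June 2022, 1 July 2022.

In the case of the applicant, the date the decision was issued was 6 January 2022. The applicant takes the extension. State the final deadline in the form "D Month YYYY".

From 6 January 2022, 30 calendar days later is 5 February 2022.
Because 5 February 2022 is a Saturday, the deadline becomes 7 February 2022 (Monday).
Applying the 1 month extension: 1 month after 7 February 2022 is 7 March 2022.
Since 7 March 2022 is a Monday and not a holiday, the date is unchanged.
Final deadline: 7 March 2022.

7 March 2022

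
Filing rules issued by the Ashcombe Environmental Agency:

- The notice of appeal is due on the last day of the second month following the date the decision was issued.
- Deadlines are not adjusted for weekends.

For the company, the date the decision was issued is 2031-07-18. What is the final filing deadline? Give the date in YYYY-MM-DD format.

2 months after 2031-07-18 is September 2031; that month ends on 2031-09-30.
No adjustment is made for weekends or holidays, so 2031-09-30 stands.
Deadline: 2031-09-30.

2031-09-30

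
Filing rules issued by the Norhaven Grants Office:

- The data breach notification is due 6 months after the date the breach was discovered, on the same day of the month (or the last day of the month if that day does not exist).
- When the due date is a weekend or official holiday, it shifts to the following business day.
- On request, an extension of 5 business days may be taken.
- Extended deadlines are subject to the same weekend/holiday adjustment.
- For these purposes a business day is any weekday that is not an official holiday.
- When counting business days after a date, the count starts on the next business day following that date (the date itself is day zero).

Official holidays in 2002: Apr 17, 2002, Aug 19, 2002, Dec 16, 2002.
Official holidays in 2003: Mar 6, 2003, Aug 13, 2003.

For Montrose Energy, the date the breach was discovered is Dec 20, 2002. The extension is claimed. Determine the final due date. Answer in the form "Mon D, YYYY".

6 months from Dec 20, 2002 is Jun 20, 2003.
Jun 20, 2003 falls on a Friday, which is a business day, so no adjustment is needed.
Applying the 5-business-day extension: 5 business days after Jun 20, 2003 is Jun 27, 2003.
Since Jun 27, 2003 is a Friday and not a holiday, the date is unchanged.
Final deadline: Jun 27, 2003.

Jun 27, 2003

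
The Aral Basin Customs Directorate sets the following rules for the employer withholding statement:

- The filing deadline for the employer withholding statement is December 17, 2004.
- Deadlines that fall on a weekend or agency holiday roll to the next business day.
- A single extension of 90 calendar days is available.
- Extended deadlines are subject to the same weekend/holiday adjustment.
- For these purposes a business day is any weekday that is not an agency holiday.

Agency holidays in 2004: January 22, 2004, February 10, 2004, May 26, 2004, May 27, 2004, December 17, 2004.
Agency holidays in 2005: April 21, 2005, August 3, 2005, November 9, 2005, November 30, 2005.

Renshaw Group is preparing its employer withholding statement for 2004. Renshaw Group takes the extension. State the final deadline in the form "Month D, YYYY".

The stated deadline is December 17, 2004.
December 17, 2004 is a listed holiday, so it moves to the next business day, December 20, 2004 (Monday).
With the 90-day extension, December 20, 2004 becomes March 20, 2005.
March 20, 2005 falls on a Sunday. Rolling to the next business day gives March 21, 2005, a Monday.
Deadline: March 21, 2005.

March 21, 2005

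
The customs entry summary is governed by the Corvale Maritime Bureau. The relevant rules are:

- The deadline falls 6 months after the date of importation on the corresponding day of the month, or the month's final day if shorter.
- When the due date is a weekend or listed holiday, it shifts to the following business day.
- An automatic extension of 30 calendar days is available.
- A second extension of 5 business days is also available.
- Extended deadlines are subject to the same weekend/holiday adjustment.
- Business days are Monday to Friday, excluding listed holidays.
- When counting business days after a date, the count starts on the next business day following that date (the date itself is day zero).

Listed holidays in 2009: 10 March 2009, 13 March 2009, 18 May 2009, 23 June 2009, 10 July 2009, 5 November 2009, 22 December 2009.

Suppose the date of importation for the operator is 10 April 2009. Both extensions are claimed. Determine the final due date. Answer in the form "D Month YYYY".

18 November 2009

6 months after 10 April 2009, on the same day of the month, is 10 October 2009.
Because 10 October 2009 is a Saturday, the deadline becomes 12 October 2009 (Monday).
Applying the 30-calendar-day extension: 12 October 2009 + 30 days = 11 November 2009.
11 November 2009 (Wednesday) is already a business day.
The 5-business-day extension runs from 11 November 2009 to 18 November 2009.
18 November 2009 falls on a Wednesday, which is a business day, so no adjustment is needed.
So the filing is due 18 November 2009.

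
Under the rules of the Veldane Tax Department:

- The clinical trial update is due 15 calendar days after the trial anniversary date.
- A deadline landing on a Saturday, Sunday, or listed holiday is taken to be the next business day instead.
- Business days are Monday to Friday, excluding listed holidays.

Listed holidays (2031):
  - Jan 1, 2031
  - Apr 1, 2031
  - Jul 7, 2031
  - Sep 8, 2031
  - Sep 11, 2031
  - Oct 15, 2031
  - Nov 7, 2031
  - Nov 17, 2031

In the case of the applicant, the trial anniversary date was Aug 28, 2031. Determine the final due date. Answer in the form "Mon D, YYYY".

Sep 12, 2031

Adding 15 calendar days to Aug 28, 2031 gives Sep 12, 2031.
Sep 12, 2031 falls on a Friday, which is a business day, so no adjustment is needed.
Final deadline: Sep 12, 2031.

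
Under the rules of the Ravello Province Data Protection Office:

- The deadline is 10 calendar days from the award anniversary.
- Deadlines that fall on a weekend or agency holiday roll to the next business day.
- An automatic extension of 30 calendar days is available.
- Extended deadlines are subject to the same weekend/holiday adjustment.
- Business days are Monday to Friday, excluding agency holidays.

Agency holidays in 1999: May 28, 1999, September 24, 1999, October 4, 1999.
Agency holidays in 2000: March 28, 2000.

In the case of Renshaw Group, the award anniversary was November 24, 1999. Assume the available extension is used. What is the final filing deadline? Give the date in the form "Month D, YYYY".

January 5, 2000

From November 24, 1999, 10 calendar days later is December 4, 1999.
December 4, 1999 falls on a Saturday. Rolling to the next business day gives December 6, 1999, a Monday.
The 30-calendar-day extension moves the deadline from December 6, 1999 to January 5, 2000.
January 5, 2000 falls on a Wednesday, which is a business day, so no adjustment is needed.
So the filing is due January 5, 2000.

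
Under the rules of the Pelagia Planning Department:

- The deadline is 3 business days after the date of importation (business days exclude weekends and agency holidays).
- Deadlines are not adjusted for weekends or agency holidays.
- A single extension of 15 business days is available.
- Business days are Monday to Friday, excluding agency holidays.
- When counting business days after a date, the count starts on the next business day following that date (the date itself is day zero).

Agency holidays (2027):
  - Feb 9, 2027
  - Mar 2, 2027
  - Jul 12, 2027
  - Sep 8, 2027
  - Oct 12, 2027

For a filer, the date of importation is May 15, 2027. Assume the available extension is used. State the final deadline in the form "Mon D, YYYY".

Counting 3 business days after May 15, 2027 (skipping weekends and listed holidays) reaches May 19, 2027.
May 19, 2027 is a Wednesday; no weekend or holiday adjustment applies.
Counting 15 further business days from May 19, 2027 reaches Jun 9, 2027.
Jun 9, 2027 is a Wednesday; no weekend or holiday adjustment applies.
The final due date is Jun 9, 2027.

Jun 9, 2027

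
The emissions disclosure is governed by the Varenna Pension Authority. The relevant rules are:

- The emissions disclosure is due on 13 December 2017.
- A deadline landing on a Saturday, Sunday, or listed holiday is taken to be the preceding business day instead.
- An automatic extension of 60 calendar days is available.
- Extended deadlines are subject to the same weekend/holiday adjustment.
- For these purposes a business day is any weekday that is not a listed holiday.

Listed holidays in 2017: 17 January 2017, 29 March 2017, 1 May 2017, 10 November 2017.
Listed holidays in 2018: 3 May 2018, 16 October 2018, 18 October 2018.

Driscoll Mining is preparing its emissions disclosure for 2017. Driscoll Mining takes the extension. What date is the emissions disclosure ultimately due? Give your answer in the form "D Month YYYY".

The stated deadline is 13 December 2017.
13 December 2017 is a Wednesday and not a listed holiday, so it stands.
Add the 60 calendar-day extension to 13 December 2017: 11 February 2018.
11 February 2018 is a Sunday, so it moves to the preceding business day, 9 February 2018 (Friday).
Deadline: 9 February 2018.

9 February 2018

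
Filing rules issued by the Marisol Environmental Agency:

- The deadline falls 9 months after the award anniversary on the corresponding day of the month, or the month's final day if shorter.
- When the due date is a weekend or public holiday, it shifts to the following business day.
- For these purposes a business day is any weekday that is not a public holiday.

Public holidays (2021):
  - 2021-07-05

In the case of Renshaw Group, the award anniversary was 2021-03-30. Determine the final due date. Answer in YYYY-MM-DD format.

Moving 9 months forward from 2021-03-30 on the corresponding day gives 2021-12-30.
Since 2021-12-30 is a Thursday and not a holiday, the date is unchanged.
So the filing is due 2021-12-30.

2021-12-30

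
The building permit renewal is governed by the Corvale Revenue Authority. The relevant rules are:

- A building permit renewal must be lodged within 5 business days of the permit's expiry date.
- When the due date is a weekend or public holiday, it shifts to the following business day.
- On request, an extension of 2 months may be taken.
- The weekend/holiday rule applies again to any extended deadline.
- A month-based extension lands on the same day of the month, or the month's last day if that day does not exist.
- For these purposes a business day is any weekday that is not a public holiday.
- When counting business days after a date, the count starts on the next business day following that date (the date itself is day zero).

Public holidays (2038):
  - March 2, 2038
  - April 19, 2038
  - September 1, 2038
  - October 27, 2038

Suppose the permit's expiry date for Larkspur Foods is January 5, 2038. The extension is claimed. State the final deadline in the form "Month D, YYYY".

Starting the day after January 5, 2038 and counting 5 business days lands on January 12, 2038.
January 12, 2038 (Tuesday) is already a business day.
The 2 months extension carries January 12, 2038 to March 12, 2038.
March 12, 2038 is a Friday and not a listed holiday, so it stands.
Deadline: March 12, 2038.

March 12, 2038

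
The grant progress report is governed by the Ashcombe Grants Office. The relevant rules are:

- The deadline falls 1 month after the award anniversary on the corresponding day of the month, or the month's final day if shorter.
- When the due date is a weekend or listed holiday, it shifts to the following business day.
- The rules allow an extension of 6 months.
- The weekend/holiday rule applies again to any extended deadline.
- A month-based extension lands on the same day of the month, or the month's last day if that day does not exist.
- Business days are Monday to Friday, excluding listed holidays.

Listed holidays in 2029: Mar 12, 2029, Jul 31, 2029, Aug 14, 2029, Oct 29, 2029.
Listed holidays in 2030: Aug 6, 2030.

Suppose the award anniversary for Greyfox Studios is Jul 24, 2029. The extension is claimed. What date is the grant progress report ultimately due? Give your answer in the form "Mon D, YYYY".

Feb 25, 2030

1 month from Jul 24, 2029 is Aug 24, 2029.
Aug 24, 2029 is a Friday and not a listed holiday, so it stands.
Add 6 months to Aug 24, 2029: Feb 24, 2030.
Feb 24, 2030 is a Sunday; the next business day is Feb 25, 2030 (Monday).
The final due date is Feb 25, 2030.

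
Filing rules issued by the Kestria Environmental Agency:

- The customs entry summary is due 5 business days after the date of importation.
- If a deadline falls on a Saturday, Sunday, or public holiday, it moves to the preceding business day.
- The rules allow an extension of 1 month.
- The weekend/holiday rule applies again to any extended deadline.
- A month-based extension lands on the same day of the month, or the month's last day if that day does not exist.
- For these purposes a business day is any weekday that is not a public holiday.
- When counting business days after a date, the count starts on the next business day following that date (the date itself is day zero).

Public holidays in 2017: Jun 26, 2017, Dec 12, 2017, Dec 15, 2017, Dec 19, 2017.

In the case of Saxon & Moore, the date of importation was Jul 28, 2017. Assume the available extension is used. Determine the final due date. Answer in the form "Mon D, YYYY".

Sep 4, 2017

Starting the day after Jul 28, 2017 and counting 5 business days lands on Aug 4, 2017.
Aug 4, 2017 (Friday) is already a business day.
Add 1 month to Aug 4, 2017: Sep 4, 2017.
Since Sep 4, 2017 is a Monday and not a holiday, the date is unchanged.
Final deadline: Sep 4, 2017.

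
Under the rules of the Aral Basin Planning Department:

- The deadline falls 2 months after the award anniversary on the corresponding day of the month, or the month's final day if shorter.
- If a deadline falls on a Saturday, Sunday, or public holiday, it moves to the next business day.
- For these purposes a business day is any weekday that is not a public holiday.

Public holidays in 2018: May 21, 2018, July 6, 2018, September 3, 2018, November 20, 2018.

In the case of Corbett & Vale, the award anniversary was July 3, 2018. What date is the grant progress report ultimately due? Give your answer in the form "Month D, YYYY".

2 months after July 3, 2018, on the same day of the month, is September 3, 2018.
September 3, 2018 is a listed holiday, so it moves to the next business day, September 4, 2018 (Tuesday).
Final deadline: September 4, 2018.

September 4, 2018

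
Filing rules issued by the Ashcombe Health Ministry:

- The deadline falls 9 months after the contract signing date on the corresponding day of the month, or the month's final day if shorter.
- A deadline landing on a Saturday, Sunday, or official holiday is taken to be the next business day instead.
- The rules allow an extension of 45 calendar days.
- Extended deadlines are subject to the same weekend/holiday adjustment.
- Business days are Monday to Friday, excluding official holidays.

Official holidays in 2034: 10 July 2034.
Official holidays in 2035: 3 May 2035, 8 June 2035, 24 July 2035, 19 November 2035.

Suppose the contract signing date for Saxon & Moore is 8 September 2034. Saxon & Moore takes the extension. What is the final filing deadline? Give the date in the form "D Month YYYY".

26 July 2035

9 months from 8 September 2034 is 8 June 2035.
8 June 2035 is a listed holiday, so it moves to the next business day, 11 June 2035 (Monday).
Applying the 45-calendar-day extension: 11 June 2035 + 45 days = 26 July 2035.
26 July 2035 falls on a Thursday, which is a business day, so no adjustment is needed.
The final due date is 26 July 2035.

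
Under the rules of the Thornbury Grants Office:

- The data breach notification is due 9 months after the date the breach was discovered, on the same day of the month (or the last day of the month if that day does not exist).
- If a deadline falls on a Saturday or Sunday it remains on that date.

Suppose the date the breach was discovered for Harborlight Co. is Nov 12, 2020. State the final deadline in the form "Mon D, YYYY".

9 months from Nov 12, 2020 is Aug 12, 2021.
Aug 12, 2021 is a Thursday; no weekend or holiday adjustment applies.
So the filing is due Aug 12, 2021.

Aug 12, 2021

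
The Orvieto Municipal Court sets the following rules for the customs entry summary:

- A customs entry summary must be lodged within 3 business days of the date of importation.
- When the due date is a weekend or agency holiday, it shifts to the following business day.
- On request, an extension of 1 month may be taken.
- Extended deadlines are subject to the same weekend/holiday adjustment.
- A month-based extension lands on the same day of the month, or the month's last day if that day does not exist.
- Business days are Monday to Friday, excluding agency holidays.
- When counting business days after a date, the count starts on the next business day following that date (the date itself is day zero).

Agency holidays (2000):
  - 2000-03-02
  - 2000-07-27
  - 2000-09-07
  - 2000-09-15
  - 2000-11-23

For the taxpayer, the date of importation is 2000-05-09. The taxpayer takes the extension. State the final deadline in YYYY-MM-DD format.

2000-06-12

Counting 3 business days after 2000-05-09 (skipping weekends and listed holidays) reaches 2000-05-12.
2000-05-12 falls on a Friday, which is a business day, so no adjustment is needed.
Applying the 1 month extension: 1 month after 2000-05-12 is 2000-06-12.
2000-06-12 (Monday) is already a business day.
Final deadline: 2000-06-12.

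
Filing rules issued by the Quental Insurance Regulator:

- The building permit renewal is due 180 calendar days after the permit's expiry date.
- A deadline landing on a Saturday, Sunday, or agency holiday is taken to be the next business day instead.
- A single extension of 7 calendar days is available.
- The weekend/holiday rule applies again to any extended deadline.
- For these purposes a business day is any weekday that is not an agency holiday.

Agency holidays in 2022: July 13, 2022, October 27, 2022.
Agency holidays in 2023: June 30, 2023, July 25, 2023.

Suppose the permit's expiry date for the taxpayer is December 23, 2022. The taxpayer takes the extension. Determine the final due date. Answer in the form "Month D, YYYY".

June 28, 2023

From December 23, 2022, 180 calendar days later is June 21, 2023.
June 21, 2023 falls on a Wednesday, which is a business day, so no adjustment is needed.
Add the 7 calendar-day extension to June 21, 2023: June 28, 2023.
June 28, 2023 falls on a Wednesday, which is a business day, so no adjustment is needed.
The final due date is June 28, 2023.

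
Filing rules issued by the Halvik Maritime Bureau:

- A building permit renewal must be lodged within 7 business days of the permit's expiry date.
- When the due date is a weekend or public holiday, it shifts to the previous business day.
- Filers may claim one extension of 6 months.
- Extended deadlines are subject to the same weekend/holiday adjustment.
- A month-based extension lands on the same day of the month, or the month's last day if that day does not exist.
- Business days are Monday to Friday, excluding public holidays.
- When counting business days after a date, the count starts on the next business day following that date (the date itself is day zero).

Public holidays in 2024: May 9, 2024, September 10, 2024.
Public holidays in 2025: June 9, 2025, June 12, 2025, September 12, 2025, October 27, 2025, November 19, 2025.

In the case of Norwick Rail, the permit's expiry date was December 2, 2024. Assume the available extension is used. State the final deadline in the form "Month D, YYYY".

Counting 7 business days after December 2, 2024 (skipping weekends and listed holidays) reaches December 11, 2024.
Since December 11, 2024 is a Wednesday and not a holiday, the date is unchanged.
The 6 months extension carries December 11, 2024 to June 11, 2025.
June 11, 2025 is a Wednesday and not a listed holiday, so it stands.
Final deadline: June 11, 2025.

June 11, 2025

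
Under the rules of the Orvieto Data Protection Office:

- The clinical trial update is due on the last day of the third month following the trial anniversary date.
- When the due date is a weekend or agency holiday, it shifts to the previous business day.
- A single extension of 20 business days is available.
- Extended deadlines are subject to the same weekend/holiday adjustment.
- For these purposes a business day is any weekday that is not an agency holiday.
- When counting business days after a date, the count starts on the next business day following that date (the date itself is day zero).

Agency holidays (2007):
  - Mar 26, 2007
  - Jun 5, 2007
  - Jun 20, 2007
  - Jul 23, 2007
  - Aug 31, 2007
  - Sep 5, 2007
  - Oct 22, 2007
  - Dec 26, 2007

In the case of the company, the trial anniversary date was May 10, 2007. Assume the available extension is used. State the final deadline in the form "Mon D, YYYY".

Oct 1, 2007

The third month after May 10, 2007 is August 2007, whose last day is Aug 31, 2007.
Aug 31, 2007 is a listed holiday; the preceding business day is Aug 30, 2007 (Thursday).
Applying the 20-business-day extension: 20 business days after Aug 30, 2007 is Oct 1, 2007.
Oct 1, 2007 is a Monday and not a listed holiday, so it stands.
So the filing is due Oct 1, 2007.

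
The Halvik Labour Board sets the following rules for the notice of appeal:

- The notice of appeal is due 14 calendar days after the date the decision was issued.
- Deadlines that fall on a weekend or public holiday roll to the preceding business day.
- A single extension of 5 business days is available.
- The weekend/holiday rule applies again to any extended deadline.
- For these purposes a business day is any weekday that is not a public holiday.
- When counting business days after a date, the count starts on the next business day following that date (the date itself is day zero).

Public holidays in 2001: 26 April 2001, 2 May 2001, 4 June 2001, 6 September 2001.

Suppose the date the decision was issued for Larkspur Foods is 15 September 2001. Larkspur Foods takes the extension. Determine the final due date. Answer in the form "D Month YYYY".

Adding 14 calendar days to 15 September 2001 gives 29 September 2001.
29 September 2001 falls on a Saturday. Rolling to the preceding business day gives 28 September 2001, a Friday.
Counting 5 further business days from 28 September 2001 reaches 5 October 2001.
Since 5 October 2001 is a Friday and not a holiday, the date is unchanged.
The final due date is 5 October 2001.

5 October 2001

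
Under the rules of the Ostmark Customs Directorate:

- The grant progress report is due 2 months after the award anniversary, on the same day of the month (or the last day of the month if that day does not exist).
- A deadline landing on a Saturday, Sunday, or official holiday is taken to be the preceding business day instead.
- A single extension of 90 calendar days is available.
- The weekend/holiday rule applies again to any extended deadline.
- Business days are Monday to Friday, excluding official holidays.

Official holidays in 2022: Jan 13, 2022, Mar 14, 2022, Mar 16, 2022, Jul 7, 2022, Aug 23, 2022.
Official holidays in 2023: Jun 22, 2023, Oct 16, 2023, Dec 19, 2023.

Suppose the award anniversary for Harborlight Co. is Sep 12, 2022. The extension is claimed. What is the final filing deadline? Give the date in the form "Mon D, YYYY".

Feb 9, 2023

2 months after Sep 12, 2022, on the same day of the month, is Nov 12, 2022.
Nov 12, 2022 is a Saturday; the preceding business day is Nov 11, 2022 (Friday).
The 90-calendar-day extension moves the deadline from Nov 11, 2022 to Feb 9, 2023.
Feb 9, 2023 (Thursday) is already a business day.
Deadline: Feb 9, 2023.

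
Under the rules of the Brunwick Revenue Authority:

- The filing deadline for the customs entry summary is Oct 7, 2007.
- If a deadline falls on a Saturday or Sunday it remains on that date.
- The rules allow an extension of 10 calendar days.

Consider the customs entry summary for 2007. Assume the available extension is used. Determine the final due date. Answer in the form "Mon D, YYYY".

The stated deadline is Oct 7, 2007.
No adjustment is made for weekends or holidays, so Oct 7, 2007 stands.
Applying the 10-calendar-day extension: Oct 7, 2007 + 10 days = Oct 17, 2007.
Oct 17, 2007 falls on a Wednesday. The rules make no weekend/holiday allowance, so it remains Oct 17, 2007.
The final due date is Oct 17, 2007.

Oct 17, 2007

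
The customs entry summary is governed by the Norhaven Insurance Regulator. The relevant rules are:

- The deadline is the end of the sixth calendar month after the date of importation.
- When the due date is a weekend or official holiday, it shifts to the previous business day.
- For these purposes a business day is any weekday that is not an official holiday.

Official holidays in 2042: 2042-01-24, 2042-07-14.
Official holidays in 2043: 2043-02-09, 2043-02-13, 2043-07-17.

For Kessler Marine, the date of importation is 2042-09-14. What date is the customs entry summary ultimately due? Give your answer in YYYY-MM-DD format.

2043-03-31

6 months after 2042-09-14 falls in March 2043; the last day of that month is 2043-03-31.
Since 2043-03-31 is a Tuesday and not a holiday, the date is unchanged.
Final deadline: 2043-03-31.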